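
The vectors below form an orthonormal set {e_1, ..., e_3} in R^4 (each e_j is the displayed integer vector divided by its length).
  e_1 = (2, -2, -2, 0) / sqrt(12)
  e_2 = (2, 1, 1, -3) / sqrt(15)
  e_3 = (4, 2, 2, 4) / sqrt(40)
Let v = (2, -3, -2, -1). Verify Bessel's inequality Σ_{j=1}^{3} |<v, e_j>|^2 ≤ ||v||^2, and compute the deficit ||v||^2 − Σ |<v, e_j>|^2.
Σ |<v, e_j>|^2 = 35/2; ||v||^2 = 18; deficit = 1/2

Write each e_j = u_j / sqrt(<u_j, u_j>) where u_j is the displayed integer vector. Then <v, e_j> = <v, u_j> / sqrt(<u_j, u_j>), so |<v, e_j>|^2 = <v, u_j>^2 / <u_j, u_j>.
Coefficients: <v, e_1> = 14/sqrt(12), <v, e_2> = 2/sqrt(15), <v, e_3> = -6/sqrt(40).
Square and sum: Σ |<v, e_j>|^2 = 35/2.
Compute ||v||^2 = v·v = 18.
Deficit = 18 − 35/2 = 1/2 ≥ 0, confirming Bessel's inequality. (The deficit equals ||v − Σ <v,e_j> e_j||^2, the squared distance from v to span{e_j}.)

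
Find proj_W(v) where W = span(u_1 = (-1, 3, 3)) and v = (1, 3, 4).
proj_W(v) = (-20/19, 60/19, 60/19)

Set up U = [u_1 | ... | u_1] ∈ R^(3×1). The projector onto W = col(U) is P = U (U^T U)^(-1) U^T.
Compute U^T U =
  [19],
and U^T v = (20).
Solve U^T U · c = U^T v for the coefficients: c = (20/19). The projection is proj_W(v) = U c.
Check: (v - proj_W(v)) · u_1 = 0  (should be 0).
Result: proj_W(v) = (-20/19, 60/19, 60/19).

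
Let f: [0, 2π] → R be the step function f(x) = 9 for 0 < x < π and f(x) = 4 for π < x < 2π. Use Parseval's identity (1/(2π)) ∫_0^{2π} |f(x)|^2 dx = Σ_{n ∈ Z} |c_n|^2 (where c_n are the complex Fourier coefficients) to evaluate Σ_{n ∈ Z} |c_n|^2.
Σ |c_n|^2 = 97/2

Parseval equates the L^2 energy of f (normalised by 1/(2π)) with the ℓ^2 sum of its Fourier coefficients: (1/(2π)) ∫_0^{2π} |f|^2 = Σ |c_n|^2.
Compute the left side: (1/(2π)) [∫_0^π 9^2 dx + ∫_π^{2π} 4^2 dx] = (1/(2π)) · (81π + 16π) = (81 + 16)/2 = 97/2.
So Σ_{n ∈ Z} |c_n|^2 = 97/2.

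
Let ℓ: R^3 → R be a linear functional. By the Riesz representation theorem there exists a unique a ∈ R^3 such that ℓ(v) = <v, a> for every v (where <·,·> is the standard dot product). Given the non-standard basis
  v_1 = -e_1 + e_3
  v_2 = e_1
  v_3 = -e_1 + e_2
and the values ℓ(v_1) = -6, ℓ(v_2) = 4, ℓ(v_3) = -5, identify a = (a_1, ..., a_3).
a = (4, -1, -2)

Write a = (a_1, ..., a_3) in the standard basis. For each basis vector v_i, ℓ(v_i) = <v_i, a> is a linear equation in the a_j's. Collect the n equations into a matrix system V a = ℓ, where row i of V is v_i (expressed in the standard basis). Since V is invertible (lower-triangular with 1s on the diagonal, up to permutation), solve by back-substitution:
  V =
[[-1, 0, 1],
 [1, 0, 0],
 [-1, 1, 0]]
  V a = (-6, 4, -5)
Solving gives a = (4, -1, -2).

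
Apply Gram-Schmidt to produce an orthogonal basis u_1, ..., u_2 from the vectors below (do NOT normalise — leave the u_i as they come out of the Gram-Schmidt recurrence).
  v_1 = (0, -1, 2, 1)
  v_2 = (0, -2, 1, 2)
Orthogonal basis:
  u_1 = (0, -1, 2, 1)
  u_2 = (0, -1, -1, 1)

Apply the Gram-Schmidt recurrence
  u_1 = v_1
  u_i = v_i − Σ_{j<i} ((v_i · u_j) / (u_j · u_j)) · u_j.

Step by step this gives:
  u_1 = (0, -1, 2, 1)
  u_2 = (0, -1, -1, 1)

Orthogonality check:
  u_2 · u_1 = 0 (should be 0)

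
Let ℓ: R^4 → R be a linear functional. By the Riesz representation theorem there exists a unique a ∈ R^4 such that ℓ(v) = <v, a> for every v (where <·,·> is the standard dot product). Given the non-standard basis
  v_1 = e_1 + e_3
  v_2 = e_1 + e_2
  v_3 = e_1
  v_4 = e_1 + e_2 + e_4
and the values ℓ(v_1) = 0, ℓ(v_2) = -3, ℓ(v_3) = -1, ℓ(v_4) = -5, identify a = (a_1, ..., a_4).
a = (-1, -2, 1, -2)

Write a = (a_1, ..., a_4) in the standard basis. For each basis vector v_i, ℓ(v_i) = <v_i, a> is a linear equation in the a_j's. Collect the n equations into a matrix system V a = ℓ, where row i of V is v_i (expressed in the standard basis). Since V is invertible (lower-triangular with 1s on the diagonal, up to permutation), solve by back-substitution:
  V =
[[1, 0, 1, 0],
 [1, 1, 0, 0],
 [1, 0, 0, 0],
 [1, 1, 0, 1]]
  V a = (0, -3, -1, -5)
Solving gives a = (-1, -2, 1, -2).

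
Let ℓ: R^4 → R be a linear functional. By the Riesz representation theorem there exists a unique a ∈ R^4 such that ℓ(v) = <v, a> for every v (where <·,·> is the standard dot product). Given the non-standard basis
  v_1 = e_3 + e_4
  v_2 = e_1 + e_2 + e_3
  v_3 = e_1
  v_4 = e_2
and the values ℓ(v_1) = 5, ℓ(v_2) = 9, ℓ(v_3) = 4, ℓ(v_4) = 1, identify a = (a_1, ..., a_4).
a = (4, 1, 4, 1)

Write a = (a_1, ..., a_4) in the standard basis. For each basis vector v_i, ℓ(v_i) = <v_i, a> is a linear equation in the a_j's. Collect the n equations into a matrix system V a = ℓ, where row i of V is v_i (expressed in the standard basis). Since V is invertible (lower-triangular with 1s on the diagonal, up to permutation), solve by back-substitution:
  V =
[[0, 0, 1, 1],
 [1, 1, 1, 0],
 [1, 0, 0, 0],
 [0, 1, 0, 0]]
  V a = (5, 9, 4, 1)
Solving gives a = (4, 1, 4, 1).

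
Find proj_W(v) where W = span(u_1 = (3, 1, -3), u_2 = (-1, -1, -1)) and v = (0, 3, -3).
proj_W(v) = (12/7, 3/7, -15/7)

Set up U = [u_1 | ... | u_2] ∈ R^(3×2). The projector onto W = col(U) is P = U (U^T U)^(-1) U^T.
Compute U^T U =
  [19, -1]
  [-1, 3],
and U^T v = (12, 0).
Solve U^T U · c = U^T v for the coefficients: c = (9/14, 3/14). The projection is proj_W(v) = U c.
Check: (v - proj_W(v)) · u_1 = 0  (should be 0).
Check: (v - proj_W(v)) · u_2 = 0  (should be 0).
Result: proj_W(v) = (12/7, 3/7, -15/7).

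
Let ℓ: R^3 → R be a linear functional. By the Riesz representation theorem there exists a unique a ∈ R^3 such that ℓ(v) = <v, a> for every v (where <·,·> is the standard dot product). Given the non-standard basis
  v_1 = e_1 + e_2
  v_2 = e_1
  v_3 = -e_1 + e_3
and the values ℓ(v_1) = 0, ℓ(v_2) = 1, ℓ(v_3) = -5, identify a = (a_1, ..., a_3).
a = (1, -1, -4)

Write a = (a_1, ..., a_3) in the standard basis. For each basis vector v_i, ℓ(v_i) = <v_i, a> is a linear equation in the a_j's. Collect the n equations into a matrix system V a = ℓ, where row i of V is v_i (expressed in the standard basis). Since V is invertible (lower-triangular with 1s on the diagonal, up to permutation), solve by back-substitution:
  V =
[[1, 1, 0],
 [1, 0, 0],
 [-1, 0, 1]]
  V a = (0, 1, -5)
Solving gives a = (1, -1, -4).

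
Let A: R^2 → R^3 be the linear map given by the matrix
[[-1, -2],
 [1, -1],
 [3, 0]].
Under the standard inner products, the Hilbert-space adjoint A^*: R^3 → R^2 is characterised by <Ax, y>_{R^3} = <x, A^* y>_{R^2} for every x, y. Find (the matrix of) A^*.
A^* = A^T =
[[-1, 1, 3],
 [-2, -1, 0]]

For real matrices with standard dot products, the defining identity <Ax, y> = <x, A^* y> gives (Ax)^T y = x^T (A^*) y, i.e. x^T A^T y = x^T (A^*) y. Since this holds for all x, y, we must have A^* = A^T. Therefore
A^* =
[[-1, 1, 3],
 [-2, -1, 0]].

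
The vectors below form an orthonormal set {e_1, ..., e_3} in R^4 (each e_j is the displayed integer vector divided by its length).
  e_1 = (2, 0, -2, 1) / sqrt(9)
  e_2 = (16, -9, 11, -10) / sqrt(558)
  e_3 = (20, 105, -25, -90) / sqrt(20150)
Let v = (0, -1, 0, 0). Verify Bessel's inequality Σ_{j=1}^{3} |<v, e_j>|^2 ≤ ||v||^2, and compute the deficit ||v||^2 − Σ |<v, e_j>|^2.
Σ |<v, e_j>|^2 = 9/13; ||v||^2 = 1; deficit = 4/13

Write each e_j = u_j / sqrt(<u_j, u_j>) where u_j is the displayed integer vector. Then <v, e_j> = <v, u_j> / sqrt(<u_j, u_j>), so |<v, e_j>|^2 = <v, u_j>^2 / <u_j, u_j>.
Coefficients: <v, e_1> = 0/sqrt(9), <v, e_2> = 9/sqrt(558), <v, e_3> = -105/sqrt(20150).
Square and sum: Σ |<v, e_j>|^2 = 9/13.
Compute ||v||^2 = v·v = 1.
Deficit = 1 − 9/13 = 4/13 ≥ 0, confirming Bessel's inequality. (The deficit equals ||v − Σ <v,e_j> e_j||^2, the squared distance from v to span{e_j}.)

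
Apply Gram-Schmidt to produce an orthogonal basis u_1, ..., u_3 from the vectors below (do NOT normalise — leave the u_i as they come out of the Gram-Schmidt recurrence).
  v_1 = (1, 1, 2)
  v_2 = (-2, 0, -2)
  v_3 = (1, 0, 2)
Orthogonal basis:
  u_1 = (1, 1, 2)
  u_2 = (-1, 1, 0)
  u_3 = (-1/3, -1/3, 1/3)

Apply the Gram-Schmidt recurrence
  u_1 = v_1
  u_i = v_i − Σ_{j<i} ((v_i · u_j) / (u_j · u_j)) · u_j.

Step by step this gives:
  u_1 = (1, 1, 2)
  u_2 = (-1, 1, 0)
  u_3 = (-1/3, -1/3, 1/3)

Orthogonality check:
  u_2 · u_1 = 0 (should be 0)
  u_3 · u_1 = 0 (should be 0)
  u_3 · u_2 = 0 (should be 0)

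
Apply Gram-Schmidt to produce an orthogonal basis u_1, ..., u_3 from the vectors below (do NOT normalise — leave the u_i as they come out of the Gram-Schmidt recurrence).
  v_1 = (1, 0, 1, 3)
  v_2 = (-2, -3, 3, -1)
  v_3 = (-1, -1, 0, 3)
Orthogonal basis:
  u_1 = (1, 0, 1, 3)
  u_2 = (-20/11, -3, 35/11, -5/11)
  u_3 = (-361/249, -45/83, -302/249, 221/249)

Apply the Gram-Schmidt recurrence
  u_1 = v_1
  u_i = v_i − Σ_{j<i} ((v_i · u_j) / (u_j · u_j)) · u_j.

Step by step this gives:
  u_1 = (1, 0, 1, 3)
  u_2 = (-20/11, -3, 35/11, -5/11)
  u_3 = (-361/249, -45/83, -302/249, 221/249)

Orthogonality check:
  u_2 · u_1 = 0 (should be 0)
  u_3 · u_1 = 0 (should be 0)
  u_3 · u_2 = 0 (should be 0)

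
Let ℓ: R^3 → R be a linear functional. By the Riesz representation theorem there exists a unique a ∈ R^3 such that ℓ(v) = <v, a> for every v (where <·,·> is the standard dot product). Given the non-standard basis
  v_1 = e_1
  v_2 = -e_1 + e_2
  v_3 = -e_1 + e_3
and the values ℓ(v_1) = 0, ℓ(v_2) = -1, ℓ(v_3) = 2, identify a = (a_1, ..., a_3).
a = (0, -1, 2)

Write a = (a_1, ..., a_3) in the standard basis. For each basis vector v_i, ℓ(v_i) = <v_i, a> is a linear equation in the a_j's. Collect the n equations into a matrix system V a = ℓ, where row i of V is v_i (expressed in the standard basis). Since V is invertible (lower-triangular with 1s on the diagonal, up to permutation), solve by back-substitution:
  V =
[[1, 0, 0],
 [-1, 1, 0],
 [-1, 0, 1]]
  V a = (0, -1, 2)
Solving gives a = (0, -1, 2).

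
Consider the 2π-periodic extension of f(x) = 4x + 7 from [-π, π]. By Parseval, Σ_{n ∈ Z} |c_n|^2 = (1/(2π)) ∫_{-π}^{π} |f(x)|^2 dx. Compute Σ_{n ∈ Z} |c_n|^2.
Σ |c_n|^2 = 16π^2/3 + 49

Expand and integrate term by term over [-π, π]:
  ∫ (4x)^2 dx = 16·(2π^3/3); ∫ 2·4·(7)·x dx = 0 (odd integrand); ∫ 7^2 dx = 49·2π.
So (1/(2π)) ∫_{-π}^{π} (4x + 7)^2 dx = 16π^2/3 + 49 = 16π^2/3 + 49.
Parseval ⇒ Σ |c_n|^2 = 16π^2/3 + 49.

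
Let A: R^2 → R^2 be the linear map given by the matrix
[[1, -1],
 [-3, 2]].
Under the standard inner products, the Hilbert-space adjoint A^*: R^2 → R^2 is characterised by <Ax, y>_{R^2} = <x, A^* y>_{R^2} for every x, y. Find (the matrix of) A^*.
A^* = A^T =
[[1, -3],
 [-1, 2]]

For real matrices with standard dot products, the defining identity <Ax, y> = <x, A^* y> gives (Ax)^T y = x^T (A^*) y, i.e. x^T A^T y = x^T (A^*) y. Since this holds for all x, y, we must have A^* = A^T. Therefore
A^* =
[[1, -3],
 [-1, 2]].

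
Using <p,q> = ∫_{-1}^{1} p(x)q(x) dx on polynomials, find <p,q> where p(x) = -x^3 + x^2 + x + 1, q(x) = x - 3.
<p,q> = -116/15

Expand the product: p(x)·q(x) = -x^4 + 4*x^3 - 2*x^2 - 2*x - 3.
∫_{-1}^{1} of each monomial x^k gives [2/(k+1) if k even, 0 if k odd]. Integrating term-by-term (or equivalently evaluating the antiderivative F(x) = -x^5/5 + x^4 - 2*x^3/3 - x^2 - 3*x at the endpoints):
  F(1) − F(−1) = -58/15 − (58/15) = -116/15.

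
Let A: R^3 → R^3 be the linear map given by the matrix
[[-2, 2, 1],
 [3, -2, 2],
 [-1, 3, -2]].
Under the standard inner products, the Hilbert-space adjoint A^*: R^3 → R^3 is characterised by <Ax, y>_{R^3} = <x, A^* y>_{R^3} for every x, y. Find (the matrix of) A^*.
A^* = A^T =
[[-2, 3, -1],
 [2, -2, 3],
 [1, 2, -2]]

For real matrices with standard dot products, the defining identity <Ax, y> = <x, A^* y> gives (Ax)^T y = x^T (A^*) y, i.e. x^T A^T y = x^T (A^*) y. Since this holds for all x, y, we must have A^* = A^T. Therefore
A^* =
[[-2, 3, -1],
 [2, -2, 3],
 [1, 2, -2]].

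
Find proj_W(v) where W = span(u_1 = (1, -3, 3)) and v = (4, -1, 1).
proj_W(v) = (10/19, -30/19, 30/19)

Set up U = [u_1 | ... | u_1] ∈ R^(3×1). The projector onto W = col(U) is P = U (U^T U)^(-1) U^T.
Compute U^T U =
  [19],
and U^T v = (10).
Solve U^T U · c = U^T v for the coefficients: c = (10/19). The projection is proj_W(v) = U c.
Check: (v - proj_W(v)) · u_1 = 0  (should be 0).
Result: proj_W(v) = (10/19, -30/19, 30/19).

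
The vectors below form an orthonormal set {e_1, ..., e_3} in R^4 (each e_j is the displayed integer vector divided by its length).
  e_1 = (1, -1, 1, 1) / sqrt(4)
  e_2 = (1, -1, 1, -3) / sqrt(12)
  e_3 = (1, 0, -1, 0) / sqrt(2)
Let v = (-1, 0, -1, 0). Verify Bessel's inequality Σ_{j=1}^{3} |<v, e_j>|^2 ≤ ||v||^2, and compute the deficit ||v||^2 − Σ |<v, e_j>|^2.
Σ |<v, e_j>|^2 = 4/3; ||v||^2 = 2; deficit = 2/3

Write each e_j = u_j / sqrt(<u_j, u_j>) where u_j is the displayed integer vector. Then <v, e_j> = <v, u_j> / sqrt(<u_j, u_j>), so |<v, e_j>|^2 = <v, u_j>^2 / <u_j, u_j>.
Coefficients: <v, e_1> = -2/sqrt(4), <v, e_2> = -2/sqrt(12), <v, e_3> = 0/sqrt(2).
Square and sum: Σ |<v, e_j>|^2 = 4/3.
Compute ||v||^2 = v·v = 2.
Deficit = 2 − 4/3 = 2/3 ≥ 0, confirming Bessel's inequality. (The deficit equals ||v − Σ <v,e_j> e_j||^2, the squared distance from v to span{e_j}.)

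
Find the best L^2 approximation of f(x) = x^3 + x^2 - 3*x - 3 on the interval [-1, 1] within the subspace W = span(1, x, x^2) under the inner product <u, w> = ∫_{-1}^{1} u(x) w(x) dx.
g(x) = x^2 - 12*x/5 - 3

The best approximation g ∈ W is the orthogonal projection of f onto W. Writing g = a_0 + a_1 x + a_2 x^2, the coefficients solve the normal equations G · a = b where
  G_{ij} = <φ_i, φ_j> and b_i = <f, φ_i>, with φ_0 = 1, φ_1 = x, φ_2 = x^2.
G =
  [2, 0, 2/3]
  [0, 2/3, 0]
  [2/3, 0, 2/5],
b = (-16/3, -8/5, -8/5).
Solving gives a_0 = -3, a_1 = -12/5, a_2 = 1, so
  g(x) = x^2 - 12*x/5 - 3.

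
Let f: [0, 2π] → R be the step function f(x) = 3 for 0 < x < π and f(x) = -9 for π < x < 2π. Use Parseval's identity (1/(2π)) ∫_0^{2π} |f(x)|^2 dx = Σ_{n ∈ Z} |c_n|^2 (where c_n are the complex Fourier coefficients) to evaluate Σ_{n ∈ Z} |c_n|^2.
Σ |c_n|^2 = 45

Parseval equates the L^2 energy of f (normalised by 1/(2π)) with the ℓ^2 sum of its Fourier coefficients: (1/(2π)) ∫_0^{2π} |f|^2 = Σ |c_n|^2.
Compute the left side: (1/(2π)) [∫_0^π 3^2 dx + ∫_π^{2π} (-9)^2 dx] = (1/(2π)) · (9π + 81π) = (9 + 81)/2 = 45.
So Σ_{n ∈ Z} |c_n|^2 = 45.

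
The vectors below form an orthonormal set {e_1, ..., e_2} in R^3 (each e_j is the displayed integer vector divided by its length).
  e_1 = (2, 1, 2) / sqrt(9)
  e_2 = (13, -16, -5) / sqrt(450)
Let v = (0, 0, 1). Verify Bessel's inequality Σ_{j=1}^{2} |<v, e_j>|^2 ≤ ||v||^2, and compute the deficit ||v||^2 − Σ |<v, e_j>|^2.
Σ |<v, e_j>|^2 = 1/2; ||v||^2 = 1; deficit = 1/2

Write each e_j = u_j / sqrt(<u_j, u_j>) where u_j is the displayed integer vector. Then <v, e_j> = <v, u_j> / sqrt(<u_j, u_j>), so |<v, e_j>|^2 = <v, u_j>^2 / <u_j, u_j>.
Coefficients: <v, e_1> = 2/sqrt(9), <v, e_2> = -5/sqrt(450).
Square and sum: Σ |<v, e_j>|^2 = 1/2.
Compute ||v||^2 = v·v = 1.
Deficit = 1 − 1/2 = 1/2 ≥ 0, confirming Bessel's inequality. (The deficit equals ||v − Σ <v,e_j> e_j||^2, the squared distance from v to span{e_j}.)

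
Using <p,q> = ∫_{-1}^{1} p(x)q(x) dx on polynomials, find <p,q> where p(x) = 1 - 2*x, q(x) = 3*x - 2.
<p,q> = -8

Expand the product: p(x)·q(x) = -6*x^2 + 7*x - 2.
∫_{-1}^{1} of each monomial x^k gives [2/(k+1) if k even, 0 if k odd]. Integrating term-by-term (or equivalently evaluating the antiderivative F(x) = -2*x^3 + 7*x^2/2 - 2*x at the endpoints):
  F(1) − F(−1) = -1/2 − (15/2) = -8.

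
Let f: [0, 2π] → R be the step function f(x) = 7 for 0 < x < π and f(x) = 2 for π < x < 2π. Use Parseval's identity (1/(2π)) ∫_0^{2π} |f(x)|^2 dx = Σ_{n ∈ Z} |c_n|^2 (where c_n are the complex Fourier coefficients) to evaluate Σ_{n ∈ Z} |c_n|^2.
Σ |c_n|^2 = 53/2

Parseval equates the L^2 energy of f (normalised by 1/(2π)) with the ℓ^2 sum of its Fourier coefficients: (1/(2π)) ∫_0^{2π} |f|^2 = Σ |c_n|^2.
Compute the left side: (1/(2π)) [∫_0^π 7^2 dx + ∫_π^{2π} 2^2 dx] = (1/(2π)) · (49π + 4π) = (49 + 4)/2 = 53/2.
So Σ_{n ∈ Z} |c_n|^2 = 53/2.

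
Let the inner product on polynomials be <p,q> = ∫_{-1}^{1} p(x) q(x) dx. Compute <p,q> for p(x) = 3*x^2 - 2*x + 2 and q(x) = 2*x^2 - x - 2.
<p,q> = -28/5

Expand the product: p(x)·q(x) = 6*x^4 - 7*x^3 + 2*x - 4.
∫_{-1}^{1} of each monomial x^k gives [2/(k+1) if k even, 0 if k odd]. Integrating term-by-term (or equivalently evaluating the antiderivative F(x) = 6*x^5/5 - 7*x^4/4 + x^2 - 4*x at the endpoints):
  F(1) − F(−1) = -71/20 − (41/20) = -28/5.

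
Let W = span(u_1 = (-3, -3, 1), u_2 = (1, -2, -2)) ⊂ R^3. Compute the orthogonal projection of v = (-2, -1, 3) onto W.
proj_W(v) = (-234/85, -9/17, 183/85)

Set up U = [u_1 | ... | u_2] ∈ R^(3×2). The projector onto W = col(U) is P = U (U^T U)^(-1) U^T.
Compute U^T U =
  [19, 1]
  [1, 9],
and U^T v = (12, -6).
Solve U^T U · c = U^T v for the coefficients: c = (57/85, -63/85). The projection is proj_W(v) = U c.
Check: (v - proj_W(v)) · u_1 = 0  (should be 0).
Check: (v - proj_W(v)) · u_2 = 0  (should be 0).
Result: proj_W(v) = (-234/85, -9/17, 183/85).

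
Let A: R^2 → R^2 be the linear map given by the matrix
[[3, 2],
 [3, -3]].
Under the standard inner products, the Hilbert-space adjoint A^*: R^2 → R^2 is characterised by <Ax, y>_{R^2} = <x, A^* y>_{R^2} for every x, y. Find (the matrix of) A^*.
A^* = A^T =
[[3, 3],
 [2, -3]]

For real matrices with standard dot products, the defining identity <Ax, y> = <x, A^* y> gives (Ax)^T y = x^T (A^*) y, i.e. x^T A^T y = x^T (A^*) y. Since this holds for all x, y, we must have A^* = A^T. Therefore
A^* =
[[3, 3],
 [2, -3]].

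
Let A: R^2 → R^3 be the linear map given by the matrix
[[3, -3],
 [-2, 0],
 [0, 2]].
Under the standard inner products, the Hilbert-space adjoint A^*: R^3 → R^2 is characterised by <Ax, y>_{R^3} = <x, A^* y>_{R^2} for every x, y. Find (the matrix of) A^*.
A^* = A^T =
[[3, -2, 0],
 [-3, 0, 2]]

For real matrices with standard dot products, the defining identity <Ax, y> = <x, A^* y> gives (Ax)^T y = x^T (A^*) y, i.e. x^T A^T y = x^T (A^*) y. Since this holds for all x, y, we must have A^* = A^T. Therefore
A^* =
[[3, -2, 0],
 [-3, 0, 2]].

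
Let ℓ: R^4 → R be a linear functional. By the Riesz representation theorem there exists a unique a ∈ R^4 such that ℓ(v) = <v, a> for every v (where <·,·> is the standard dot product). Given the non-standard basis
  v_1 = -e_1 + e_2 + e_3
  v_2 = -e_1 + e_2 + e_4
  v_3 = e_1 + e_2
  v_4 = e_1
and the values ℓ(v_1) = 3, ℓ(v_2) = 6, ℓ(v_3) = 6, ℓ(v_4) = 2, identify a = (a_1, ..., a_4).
a = (2, 4, 1, 4)

Write a = (a_1, ..., a_4) in the standard basis. For each basis vector v_i, ℓ(v_i) = <v_i, a> is a linear equation in the a_j's. Collect the n equations into a matrix system V a = ℓ, where row i of V is v_i (expressed in the standard basis). Since V is invertible (lower-triangular with 1s on the diagonal, up to permutation), solve by back-substitution:
  V =
[[-1, 1, 1, 0],
 [-1, 1, 0, 1],
 [1, 1, 0, 0],
 [1, 0, 0, 0]]
  V a = (3, 6, 6, 2)
Solving gives a = (2, 4, 1, 4).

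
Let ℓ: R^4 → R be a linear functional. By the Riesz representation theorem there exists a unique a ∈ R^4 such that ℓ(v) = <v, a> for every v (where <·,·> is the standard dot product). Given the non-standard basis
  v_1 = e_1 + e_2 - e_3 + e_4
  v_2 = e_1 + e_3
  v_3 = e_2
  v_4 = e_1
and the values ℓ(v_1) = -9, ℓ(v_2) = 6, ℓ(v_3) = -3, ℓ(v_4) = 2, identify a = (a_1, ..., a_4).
a = (2, -3, 4, -4)

Write a = (a_1, ..., a_4) in the standard basis. For each basis vector v_i, ℓ(v_i) = <v_i, a> is a linear equation in the a_j's. Collect the n equations into a matrix system V a = ℓ, where row i of V is v_i (expressed in the standard basis). Since V is invertible (lower-triangular with 1s on the diagonal, up to permutation), solve by back-substitution:
  V =
[[1, 1, -1, 1],
 [1, 0, 1, 0],
 [0, 1, 0, 0],
 [1, 0, 0, 0]]
  V a = (-9, 6, -3, 2)
Solving gives a = (2, -3, 4, -4).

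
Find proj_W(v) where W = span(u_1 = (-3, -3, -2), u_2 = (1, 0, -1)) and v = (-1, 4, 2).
proj_W(v) = (8/43, 87/43, 137/43)

Set up U = [u_1 | ... | u_2] ∈ R^(3×2). The projector onto W = col(U) is P = U (U^T U)^(-1) U^T.
Compute U^T U =
  [22, -1]
  [-1, 2],
and U^T v = (-13, -3).
Solve U^T U · c = U^T v for the coefficients: c = (-29/43, -79/43). The projection is proj_W(v) = U c.
Check: (v - proj_W(v)) · u_1 = 0  (should be 0).
Check: (v - proj_W(v)) · u_2 = 0  (should be 0).
Result: proj_W(v) = (8/43, 87/43, 137/43).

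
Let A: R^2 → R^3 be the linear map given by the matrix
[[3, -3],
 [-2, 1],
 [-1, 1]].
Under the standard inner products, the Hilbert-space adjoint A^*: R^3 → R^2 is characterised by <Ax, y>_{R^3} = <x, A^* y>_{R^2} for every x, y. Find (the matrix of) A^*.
A^* = A^T =
[[3, -2, -1],
 [-3, 1, 1]]

For real matrices with standard dot products, the defining identity <Ax, y> = <x, A^* y> gives (Ax)^T y = x^T (A^*) y, i.e. x^T A^T y = x^T (A^*) y. Since this holds for all x, y, we must have A^* = A^T. Therefore
A^* =
[[3, -2, -1],
 [-3, 1, 1]].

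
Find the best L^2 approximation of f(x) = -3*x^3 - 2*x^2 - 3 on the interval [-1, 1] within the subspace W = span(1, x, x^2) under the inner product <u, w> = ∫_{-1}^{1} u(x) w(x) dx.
g(x) = -2*x^2 - 9*x/5 - 3

The best approximation g ∈ W is the orthogonal projection of f onto W. Writing g = a_0 + a_1 x + a_2 x^2, the coefficients solve the normal equations G · a = b where
  G_{ij} = <φ_i, φ_j> and b_i = <f, φ_i>, with φ_0 = 1, φ_1 = x, φ_2 = x^2.
G =
  [2, 0, 2/3]
  [0, 2/3, 0]
  [2/3, 0, 2/5],
b = (-22/3, -6/5, -14/5).
Solving gives a_0 = -3, a_1 = -9/5, a_2 = -2, so
  g(x) = -2*x^2 - 9*x/5 - 3.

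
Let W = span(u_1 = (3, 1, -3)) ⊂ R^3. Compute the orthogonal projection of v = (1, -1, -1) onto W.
proj_W(v) = (15/19, 5/19, -15/19)

Set up U = [u_1 | ... | u_1] ∈ R^(3×1). The projector onto W = col(U) is P = U (U^T U)^(-1) U^T.
Compute U^T U =
  [19],
and U^T v = (5).
Solve U^T U · c = U^T v for the coefficients: c = (5/19). The projection is proj_W(v) = U c.
Check: (v - proj_W(v)) · u_1 = 0  (should be 0).
Result: proj_W(v) = (15/19, 5/19, -15/19).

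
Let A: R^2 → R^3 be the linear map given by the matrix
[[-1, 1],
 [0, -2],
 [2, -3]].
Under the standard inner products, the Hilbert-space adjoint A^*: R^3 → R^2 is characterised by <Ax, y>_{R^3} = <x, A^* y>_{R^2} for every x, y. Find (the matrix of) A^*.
A^* = A^T =
[[-1, 0, 2],
 [1, -2, -3]]

For real matrices with standard dot products, the defining identity <Ax, y> = <x, A^* y> gives (Ax)^T y = x^T (A^*) y, i.e. x^T A^T y = x^T (A^*) y. Since this holds for all x, y, we must have A^* = A^T. Therefore
A^* =
[[-1, 0, 2],
 [1, -2, -3]].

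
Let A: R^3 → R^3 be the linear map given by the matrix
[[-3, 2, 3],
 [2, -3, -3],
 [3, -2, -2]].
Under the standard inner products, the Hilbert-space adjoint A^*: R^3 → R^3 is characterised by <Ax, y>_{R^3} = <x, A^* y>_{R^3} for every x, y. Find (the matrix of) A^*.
A^* = A^T =
[[-3, 2, 3],
 [2, -3, -2],
 [3, -3, -2]]

For real matrices with standard dot products, the defining identity <Ax, y> = <x, A^* y> gives (Ax)^T y = x^T (A^*) y, i.e. x^T A^T y = x^T (A^*) y. Since this holds for all x, y, we must have A^* = A^T. Therefore
A^* =
[[-3, 2, 3],
 [2, -3, -2],
 [3, -3, -2]].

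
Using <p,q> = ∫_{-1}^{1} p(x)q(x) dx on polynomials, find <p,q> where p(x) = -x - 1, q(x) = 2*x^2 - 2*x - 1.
<p,q> = 2

Expand the product: p(x)·q(x) = -2*x^3 + 3*x + 1.
∫_{-1}^{1} of each monomial x^k gives [2/(k+1) if k even, 0 if k odd]. Integrating term-by-term (or equivalently evaluating the antiderivative F(x) = -x^4/2 + 3*x^2/2 + x at the endpoints):
  F(1) − F(−1) = 2 − (0) = 2.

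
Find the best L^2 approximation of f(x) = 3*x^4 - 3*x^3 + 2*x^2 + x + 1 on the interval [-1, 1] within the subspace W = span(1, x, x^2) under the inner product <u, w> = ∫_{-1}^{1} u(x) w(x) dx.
g(x) = 32*x^2/7 - 4*x/5 + 26/35

The best approximation g ∈ W is the orthogonal projection of f onto W. Writing g = a_0 + a_1 x + a_2 x^2, the coefficients solve the normal equations G · a = b where
  G_{ij} = <φ_i, φ_j> and b_i = <f, φ_i>, with φ_0 = 1, φ_1 = x, φ_2 = x^2.
G =
  [2, 0, 2/3]
  [0, 2/3, 0]
  [2/3, 0, 2/5],
b = (68/15, -8/15, 244/105).
Solving gives a_0 = 26/35, a_1 = -4/5, a_2 = 32/7, so
  g(x) = 32*x^2/7 - 4*x/5 + 26/35.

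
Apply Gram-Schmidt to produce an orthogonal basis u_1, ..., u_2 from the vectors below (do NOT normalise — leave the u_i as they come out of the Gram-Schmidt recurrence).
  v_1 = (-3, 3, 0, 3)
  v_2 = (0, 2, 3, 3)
Orthogonal basis:
  u_1 = (-3, 3, 0, 3)
  u_2 = (5/3, 1/3, 3, 4/3)

Apply the Gram-Schmidt recurrence
  u_1 = v_1
  u_i = v_i − Σ_{j<i} ((v_i · u_j) / (u_j · u_j)) · u_j.

Step by step this gives:
  u_1 = (-3, 3, 0, 3)
  u_2 = (5/3, 1/3, 3, 4/3)

Orthogonality check:
  u_2 · u_1 = 0 (should be 0)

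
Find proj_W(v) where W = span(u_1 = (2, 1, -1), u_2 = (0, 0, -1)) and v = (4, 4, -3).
proj_W(v) = (24/5, 12/5, -3)

Set up U = [u_1 | ... | u_2] ∈ R^(3×2). The projector onto W = col(U) is P = U (U^T U)^(-1) U^T.
Compute U^T U =
  [6, 1]
  [1, 1],
and U^T v = (15, 3).
Solve U^T U · c = U^T v for the coefficients: c = (12/5, 3/5). The projection is proj_W(v) = U c.
Check: (v - proj_W(v)) · u_1 = 0  (should be 0).
Check: (v - proj_W(v)) · u_2 = 0  (should be 0).
Result: proj_W(v) = (24/5, 12/5, -3).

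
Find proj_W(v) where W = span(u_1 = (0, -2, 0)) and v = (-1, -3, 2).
proj_W(v) = (0, -3, 0)

Set up U = [u_1 | ... | u_1] ∈ R^(3×1). The projector onto W = col(U) is P = U (U^T U)^(-1) U^T.
Compute U^T U =
  [4],
and U^T v = (6).
Solve U^T U · c = U^T v for the coefficients: c = (3/2). The projection is proj_W(v) = U c.
Check: (v - proj_W(v)) · u_1 = 0  (should be 0).
Result: proj_W(v) = (0, -3, 0).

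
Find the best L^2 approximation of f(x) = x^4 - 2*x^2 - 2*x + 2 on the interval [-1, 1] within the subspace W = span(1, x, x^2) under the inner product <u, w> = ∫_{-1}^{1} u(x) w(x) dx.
g(x) = -8*x^2/7 - 2*x + 67/35

The best approximation g ∈ W is the orthogonal projection of f onto W. Writing g = a_0 + a_1 x + a_2 x^2, the coefficients solve the normal equations G · a = b where
  G_{ij} = <φ_i, φ_j> and b_i = <f, φ_i>, with φ_0 = 1, φ_1 = x, φ_2 = x^2.
G =
  [2, 0, 2/3]
  [0, 2/3, 0]
  [2/3, 0, 2/5],
b = (46/15, -4/3, 86/105).
Solving gives a_0 = 67/35, a_1 = -2, a_2 = -8/7, so
  g(x) = -8*x^2/7 - 2*x + 67/35.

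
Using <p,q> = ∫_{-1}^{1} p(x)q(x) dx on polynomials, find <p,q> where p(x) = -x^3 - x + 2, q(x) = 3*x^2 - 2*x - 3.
<p,q> = -88/15

Expand the product: p(x)·q(x) = -3*x^5 + 2*x^4 + 8*x^2 - x - 6.
∫_{-1}^{1} of each monomial x^k gives [2/(k+1) if k even, 0 if k odd]. Integrating term-by-term (or equivalently evaluating the antiderivative F(x) = -x^6/2 + 2*x^5/5 + 8*x^3/3 - x^2/2 - 6*x at the endpoints):
  F(1) − F(−1) = -59/15 − (29/15) = -88/15.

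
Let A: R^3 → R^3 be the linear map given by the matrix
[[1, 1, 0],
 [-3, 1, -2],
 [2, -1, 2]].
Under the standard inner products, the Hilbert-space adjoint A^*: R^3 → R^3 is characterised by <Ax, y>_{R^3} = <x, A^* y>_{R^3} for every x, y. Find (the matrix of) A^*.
A^* = A^T =
[[1, -3, 2],
 [1, 1, -1],
 [0, -2, 2]]

For real matrices with standard dot products, the defining identity <Ax, y> = <x, A^* y> gives (Ax)^T y = x^T (A^*) y, i.e. x^T A^T y = x^T (A^*) y. Since this holds for all x, y, we must have A^* = A^T. Therefore
A^* =
[[1, -3, 2],
 [1, 1, -1],
 [0, -2, 2]].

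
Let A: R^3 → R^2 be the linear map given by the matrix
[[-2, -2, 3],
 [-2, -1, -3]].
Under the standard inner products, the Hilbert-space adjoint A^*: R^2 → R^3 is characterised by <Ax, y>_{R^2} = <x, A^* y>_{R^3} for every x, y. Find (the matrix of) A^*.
A^* = A^T =
[[-2, -2],
 [-2, -1],
 [3, -3]]

For real matrices with standard dot products, the defining identity <Ax, y> = <x, A^* y> gives (Ax)^T y = x^T (A^*) y, i.e. x^T A^T y = x^T (A^*) y. Since this holds for all x, y, we must have A^* = A^T. Therefore
A^* =
[[-2, -2],
 [-2, -1],
 [3, -3]].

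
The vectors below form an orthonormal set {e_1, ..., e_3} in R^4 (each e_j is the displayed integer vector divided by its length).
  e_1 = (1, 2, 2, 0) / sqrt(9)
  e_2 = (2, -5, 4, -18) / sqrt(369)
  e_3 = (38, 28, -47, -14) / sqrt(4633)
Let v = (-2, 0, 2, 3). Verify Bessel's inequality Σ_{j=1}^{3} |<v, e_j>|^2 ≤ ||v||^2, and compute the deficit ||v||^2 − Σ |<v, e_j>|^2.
Σ |<v, e_j>|^2 = 1912/113; ||v||^2 = 17; deficit = 9/113

Write each e_j = u_j / sqrt(<u_j, u_j>) where u_j is the displayed integer vector. Then <v, e_j> = <v, u_j> / sqrt(<u_j, u_j>), so |<v, e_j>|^2 = <v, u_j>^2 / <u_j, u_j>.
Coefficients: <v, e_1> = 2/sqrt(9), <v, e_2> = -50/sqrt(369), <v, e_3> = -212/sqrt(4633).
Square and sum: Σ |<v, e_j>|^2 = 1912/113.
Compute ||v||^2 = v·v = 17.
Deficit = 17 − 1912/113 = 9/113 ≥ 0, confirming Bessel's inequality. (The deficit equals ||v − Σ <v,e_j> e_j||^2, the squared distance from v to span{e_j}.)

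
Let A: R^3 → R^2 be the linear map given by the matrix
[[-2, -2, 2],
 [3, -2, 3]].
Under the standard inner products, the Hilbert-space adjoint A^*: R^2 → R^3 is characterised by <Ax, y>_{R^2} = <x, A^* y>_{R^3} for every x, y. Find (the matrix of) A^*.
A^* = A^T =
[[-2, 3],
 [-2, -2],
 [2, 3]]

For real matrices with standard dot products, the defining identity <Ax, y> = <x, A^* y> gives (Ax)^T y = x^T (A^*) y, i.e. x^T A^T y = x^T (A^*) y. Since this holds for all x, y, we must have A^* = A^T. Therefore
A^* =
[[-2, 3],
 [-2, -2],
 [2, 3]].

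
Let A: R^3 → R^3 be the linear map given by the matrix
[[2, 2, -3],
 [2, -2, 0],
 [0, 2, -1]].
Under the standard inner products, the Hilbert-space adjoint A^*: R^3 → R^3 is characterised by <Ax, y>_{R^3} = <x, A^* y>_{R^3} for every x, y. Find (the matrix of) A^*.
A^* = A^T =
[[2, 2, 0],
 [2, -2, 2],
 [-3, 0, -1]]

For real matrices with standard dot products, the defining identity <Ax, y> = <x, A^* y> gives (Ax)^T y = x^T (A^*) y, i.e. x^T A^T y = x^T (A^*) y. Since this holds for all x, y, we must have A^* = A^T. Therefore
A^* =
[[2, 2, 0],
 [2, -2, 2],
 [-3, 0, -1]].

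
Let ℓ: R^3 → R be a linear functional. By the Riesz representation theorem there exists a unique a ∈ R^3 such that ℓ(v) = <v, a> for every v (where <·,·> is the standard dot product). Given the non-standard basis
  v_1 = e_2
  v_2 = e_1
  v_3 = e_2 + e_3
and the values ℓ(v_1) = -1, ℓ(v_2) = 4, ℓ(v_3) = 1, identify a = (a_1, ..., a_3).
a = (4, -1, 2)

Write a = (a_1, ..., a_3) in the standard basis. For each basis vector v_i, ℓ(v_i) = <v_i, a> is a linear equation in the a_j's. Collect the n equations into a matrix system V a = ℓ, where row i of V is v_i (expressed in the standard basis). Since V is invertible (lower-triangular with 1s on the diagonal, up to permutation), solve by back-substitution:
  V =
[[0, 1, 0],
 [1, 0, 0],
 [0, 1, 1]]
  V a = (-1, 4, 1)
Solving gives a = (4, -1, 2).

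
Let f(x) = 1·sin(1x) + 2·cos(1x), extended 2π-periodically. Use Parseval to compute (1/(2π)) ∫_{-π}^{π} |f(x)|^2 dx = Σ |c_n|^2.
Σ |c_n|^2 = 5/2

Expand |f|^2 and use orthogonality of {sin(nx), cos(mx)} on [-π, π]:
  ∫_{-π}^{π} sin(nx)^2 dx = π, ∫ cos(mx)^2 dx = π, and cross terms integrate to 0.
So ∫_{-π}^{π} f(x)^2 dx = 1^2 · π + 2^2 · π = (1 + 4)π.
Divide by 2π: (1 + 4)/2 = 5/2.
By Parseval, this equals Σ |c_n|^2.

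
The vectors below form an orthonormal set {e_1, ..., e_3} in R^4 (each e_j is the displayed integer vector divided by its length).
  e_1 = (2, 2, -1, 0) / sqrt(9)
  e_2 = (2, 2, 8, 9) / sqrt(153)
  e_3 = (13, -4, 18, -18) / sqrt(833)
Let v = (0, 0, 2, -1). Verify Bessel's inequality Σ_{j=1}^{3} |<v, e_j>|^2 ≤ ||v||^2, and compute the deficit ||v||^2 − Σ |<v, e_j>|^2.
Σ |<v, e_j>|^2 = 209/49; ||v||^2 = 5; deficit = 36/49

Write each e_j = u_j / sqrt(<u_j, u_j>) where u_j is the displayed integer vector. Then <v, e_j> = <v, u_j> / sqrt(<u_j, u_j>), so |<v, e_j>|^2 = <v, u_j>^2 / <u_j, u_j>.
Coefficients: <v, e_1> = -2/sqrt(9), <v, e_2> = 7/sqrt(153), <v, e_3> = 54/sqrt(833).
Square and sum: Σ |<v, e_j>|^2 = 209/49.
Compute ||v||^2 = v·v = 5.
Deficit = 5 − 209/49 = 36/49 ≥ 0, confirming Bessel's inequality. (The deficit equals ||v − Σ <v,e_j> e_j||^2, the squared distance from v to span{e_j}.)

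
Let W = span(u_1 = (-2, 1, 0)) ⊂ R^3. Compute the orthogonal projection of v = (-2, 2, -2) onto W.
proj_W(v) = (-12/5, 6/5, 0)

Set up U = [u_1 | ... | u_1] ∈ R^(3×1). The projector onto W = col(U) is P = U (U^T U)^(-1) U^T.
Compute U^T U =
  [5],
and U^T v = (6).
Solve U^T U · c = U^T v for the coefficients: c = (6/5). The projection is proj_W(v) = U c.
Check: (v - proj_W(v)) · u_1 = 0  (should be 0).
Result: proj_W(v) = (-12/5, 6/5, 0).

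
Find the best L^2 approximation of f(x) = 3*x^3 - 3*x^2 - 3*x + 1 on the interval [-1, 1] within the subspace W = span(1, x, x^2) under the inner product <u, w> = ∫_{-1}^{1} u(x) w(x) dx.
g(x) = -3*x^2 - 6*x/5 + 1

The best approximation g ∈ W is the orthogonal projection of f onto W. Writing g = a_0 + a_1 x + a_2 x^2, the coefficients solve the normal equations G · a = b where
  G_{ij} = <φ_i, φ_j> and b_i = <f, φ_i>, with φ_0 = 1, φ_1 = x, φ_2 = x^2.
G =
  [2, 0, 2/3]
  [0, 2/3, 0]
  [2/3, 0, 2/5],
b = (0, -4/5, -8/15).
Solving gives a_0 = 1, a_1 = -6/5, a_2 = -3, so
  g(x) = -3*x^2 - 6*x/5 + 1.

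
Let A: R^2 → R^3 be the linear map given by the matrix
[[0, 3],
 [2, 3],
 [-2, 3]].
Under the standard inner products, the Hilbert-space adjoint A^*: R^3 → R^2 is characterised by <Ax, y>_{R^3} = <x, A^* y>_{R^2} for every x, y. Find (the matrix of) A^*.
A^* = A^T =
[[0, 2, -2],
 [3, 3, 3]]

For real matrices with standard dot products, the defining identity <Ax, y> = <x, A^* y> gives (Ax)^T y = x^T (A^*) y, i.e. x^T A^T y = x^T (A^*) y. Since this holds for all x, y, we must have A^* = A^T. Therefore
A^* =
[[0, 2, -2],
 [3, 3, 3]].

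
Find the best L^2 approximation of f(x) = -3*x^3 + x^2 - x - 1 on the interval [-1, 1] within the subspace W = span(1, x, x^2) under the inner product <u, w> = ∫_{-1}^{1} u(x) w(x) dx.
g(x) = x^2 - 14*x/5 - 1

The best approximation g ∈ W is the orthogonal projection of f onto W. Writing g = a_0 + a_1 x + a_2 x^2, the coefficients solve the normal equations G · a = b where
  G_{ij} = <φ_i, φ_j> and b_i = <f, φ_i>, with φ_0 = 1, φ_1 = x, φ_2 = x^2.
G =
  [2, 0, 2/3]
  [0, 2/3, 0]
  [2/3, 0, 2/5],
b = (-4/3, -28/15, -4/15).
Solving gives a_0 = -1, a_1 = -14/5, a_2 = 1, so
  g(x) = x^2 - 14*x/5 - 1.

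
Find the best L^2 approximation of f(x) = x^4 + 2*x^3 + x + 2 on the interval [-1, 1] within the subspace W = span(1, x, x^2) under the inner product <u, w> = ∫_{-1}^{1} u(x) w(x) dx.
g(x) = 6*x^2/7 + 11*x/5 + 67/35

The best approximation g ∈ W is the orthogonal projection of f onto W. Writing g = a_0 + a_1 x + a_2 x^2, the coefficients solve the normal equations G · a = b where
  G_{ij} = <φ_i, φ_j> and b_i = <f, φ_i>, with φ_0 = 1, φ_1 = x, φ_2 = x^2.
G =
  [2, 0, 2/3]
  [0, 2/3, 0]
  [2/3, 0, 2/5],
b = (22/5, 22/15, 34/21).
Solving gives a_0 = 67/35, a_1 = 11/5, a_2 = 6/7, so
  g(x) = 6*x^2/7 + 11*x/5 + 67/35.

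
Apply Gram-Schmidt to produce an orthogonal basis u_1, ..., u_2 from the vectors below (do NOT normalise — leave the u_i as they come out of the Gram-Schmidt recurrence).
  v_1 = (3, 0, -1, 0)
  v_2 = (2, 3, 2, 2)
Orthogonal basis:
  u_1 = (3, 0, -1, 0)
  u_2 = (4/5, 3, 12/5, 2)

Apply the Gram-Schmidt recurrence
  u_1 = v_1
  u_i = v_i − Σ_{j<i} ((v_i · u_j) / (u_j · u_j)) · u_j.

Step by step this gives:
  u_1 = (3, 0, -1, 0)
  u_2 = (4/5, 3, 12/5, 2)

Orthogonality check:
  u_2 · u_1 = 0 (should be 0)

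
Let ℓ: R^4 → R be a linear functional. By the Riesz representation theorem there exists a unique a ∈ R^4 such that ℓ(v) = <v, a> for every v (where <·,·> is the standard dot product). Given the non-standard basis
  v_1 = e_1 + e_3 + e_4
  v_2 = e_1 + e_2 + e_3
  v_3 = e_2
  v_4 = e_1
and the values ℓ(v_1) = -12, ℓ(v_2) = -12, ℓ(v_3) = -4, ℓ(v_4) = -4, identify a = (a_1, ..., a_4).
a = (-4, -4, -4, -4)

Write a = (a_1, ..., a_4) in the standard basis. For each basis vector v_i, ℓ(v_i) = <v_i, a> is a linear equation in the a_j's. Collect the n equations into a matrix system V a = ℓ, where row i of V is v_i (expressed in the standard basis). Since V is invertible (lower-triangular with 1s on the diagonal, up to permutation), solve by back-substitution:
  V =
[[1, 0, 1, 1],
 [1, 1, 1, 0],
 [0, 1, 0, 0],
 [1, 0, 0, 0]]
  V a = (-12, -12, -4, -4)
Solving gives a = (-4, -4, -4, -4).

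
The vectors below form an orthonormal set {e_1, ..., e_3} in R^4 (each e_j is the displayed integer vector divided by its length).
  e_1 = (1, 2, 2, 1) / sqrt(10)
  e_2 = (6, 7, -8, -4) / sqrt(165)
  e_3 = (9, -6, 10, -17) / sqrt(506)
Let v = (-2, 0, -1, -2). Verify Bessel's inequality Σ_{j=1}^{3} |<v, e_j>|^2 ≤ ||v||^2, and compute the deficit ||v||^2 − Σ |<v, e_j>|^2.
Σ |<v, e_j>|^2 = 260/69; ||v||^2 = 9; deficit = 361/69

Write each e_j = u_j / sqrt(<u_j, u_j>) where u_j is the displayed integer vector. Then <v, e_j> = <v, u_j> / sqrt(<u_j, u_j>), so |<v, e_j>|^2 = <v, u_j>^2 / <u_j, u_j>.
Coefficients: <v, e_1> = -6/sqrt(10), <v, e_2> = 4/sqrt(165), <v, e_3> = 6/sqrt(506).
Square and sum: Σ |<v, e_j>|^2 = 260/69.
Compute ||v||^2 = v·v = 9.
Deficit = 9 − 260/69 = 361/69 ≥ 0, confirming Bessel's inequality. (The deficit equals ||v − Σ <v,e_j> e_j||^2, the squared distance from v to span{e_j}.)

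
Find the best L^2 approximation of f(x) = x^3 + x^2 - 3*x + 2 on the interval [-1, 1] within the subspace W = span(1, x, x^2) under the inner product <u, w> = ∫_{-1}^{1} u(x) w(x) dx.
g(x) = x^2 - 12*x/5 + 2

The best approximation g ∈ W is the orthogonal projection of f onto W. Writing g = a_0 + a_1 x + a_2 x^2, the coefficients solve the normal equations G · a = b where
  G_{ij} = <φ_i, φ_j> and b_i = <f, φ_i>, with φ_0 = 1, φ_1 = x, φ_2 = x^2.
G =
  [2, 0, 2/3]
  [0, 2/3, 0]
  [2/3, 0, 2/5],
b = (14/3, -8/5, 26/15).
Solving gives a_0 = 2, a_1 = -12/5, a_2 = 1, so
  g(x) = x^2 - 12*x/5 + 2.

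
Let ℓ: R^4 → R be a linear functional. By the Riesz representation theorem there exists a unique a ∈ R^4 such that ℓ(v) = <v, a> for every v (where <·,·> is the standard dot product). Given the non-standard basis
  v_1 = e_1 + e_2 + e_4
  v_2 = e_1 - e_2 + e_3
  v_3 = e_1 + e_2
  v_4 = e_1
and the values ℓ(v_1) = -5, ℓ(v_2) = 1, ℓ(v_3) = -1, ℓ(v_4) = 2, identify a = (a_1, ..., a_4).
a = (2, -3, -4, -4)

Write a = (a_1, ..., a_4) in the standard basis. For each basis vector v_i, ℓ(v_i) = <v_i, a> is a linear equation in the a_j's. Collect the n equations into a matrix system V a = ℓ, where row i of V is v_i (expressed in the standard basis). Since V is invertible (lower-triangular with 1s on the diagonal, up to permutation), solve by back-substitution:
  V =
[[1, 1, 0, 1],
 [1, -1, 1, 0],
 [1, 1, 0, 0],
 [1, 0, 0, 0]]
  V a = (-5, 1, -1, 2)
Solving gives a = (2, -3, -4, -4).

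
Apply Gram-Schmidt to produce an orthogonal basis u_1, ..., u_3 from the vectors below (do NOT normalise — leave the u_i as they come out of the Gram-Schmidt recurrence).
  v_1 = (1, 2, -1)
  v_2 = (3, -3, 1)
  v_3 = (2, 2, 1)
Orthogonal basis:
  u_1 = (1, 2, -1)
  u_2 = (11/3, -5/3, 1/3)
  u_3 = (19/98, 38/49, 171/98)

Apply the Gram-Schmidt recurrence
  u_1 = v_1
  u_i = v_i − Σ_{j<i} ((v_i · u_j) / (u_j · u_j)) · u_j.

Step by step this gives:
  u_1 = (1, 2, -1)
  u_2 = (11/3, -5/3, 1/3)
  u_3 = (19/98, 38/49, 171/98)

Orthogonality check:
  u_2 · u_1 = 0 (should be 0)
  u_3 · u_1 = 0 (should be 0)
  u_3 · u_2 = 0 (should be 0)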